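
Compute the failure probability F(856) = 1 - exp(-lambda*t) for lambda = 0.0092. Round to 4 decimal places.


lambda = 0.0092, t = 856
lambda * t = 7.8752
exp(-7.8752) = 0.0004
F(t) = 1 - 0.0004
F(t) = 0.9996

0.9996


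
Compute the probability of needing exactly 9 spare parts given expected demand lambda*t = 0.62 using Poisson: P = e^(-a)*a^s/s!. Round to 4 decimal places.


a = 0.62, s = 9
e^(-a) = e^(-0.62) = 0.5379
a^s = 0.62^9 = 0.0135
s! = 362880
P = 0.5379 * 0.0135 / 362880
P = 0.0

0.0


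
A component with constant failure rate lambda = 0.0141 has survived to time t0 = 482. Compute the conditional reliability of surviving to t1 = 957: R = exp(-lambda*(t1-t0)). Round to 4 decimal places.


lambda = 0.0141
t0 = 482, t1 = 957
t1 - t0 = 475
lambda * (t1-t0) = 0.0141 * 475 = 6.6975
R = exp(-6.6975)
R = 0.0012

0.0012


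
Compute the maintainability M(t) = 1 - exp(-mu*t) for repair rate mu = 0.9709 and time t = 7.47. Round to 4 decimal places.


mu = 0.9709, t = 7.47
mu * t = 0.9709 * 7.47 = 7.2526
exp(-7.2526) = 0.0007
M(t) = 1 - 0.0007
M(t) = 0.9993

0.9993


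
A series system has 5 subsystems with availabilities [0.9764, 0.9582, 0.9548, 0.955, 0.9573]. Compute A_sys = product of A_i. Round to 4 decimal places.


Subsystems: [0.9764, 0.9582, 0.9548, 0.955, 0.9573]
After subsystem 1 (A=0.9764): product = 0.9764
After subsystem 2 (A=0.9582): product = 0.9356
After subsystem 3 (A=0.9548): product = 0.8933
After subsystem 4 (A=0.955): product = 0.8531
After subsystem 5 (A=0.9573): product = 0.8167
A_sys = 0.8167

0.8167


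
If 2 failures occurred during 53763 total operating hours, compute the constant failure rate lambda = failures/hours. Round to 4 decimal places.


failures = 2
total_hours = 53763
lambda = 2 / 53763
lambda = 0.0

0.0


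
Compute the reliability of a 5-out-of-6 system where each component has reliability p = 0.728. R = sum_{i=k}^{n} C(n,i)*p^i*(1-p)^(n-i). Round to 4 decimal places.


k = 5, n = 6, p = 0.728
i=5: C(6,5)=6 * 0.728^5 * 0.272^1 = 0.3337
i=6: C(6,6)=1 * 0.728^6 * 0.272^0 = 0.1489
R = sum of terms = 0.4826

0.4826


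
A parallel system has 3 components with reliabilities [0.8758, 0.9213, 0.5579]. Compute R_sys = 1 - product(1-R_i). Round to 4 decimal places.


Components: [0.8758, 0.9213, 0.5579]
(1 - 0.8758) = 0.1242, running product = 0.1242
(1 - 0.9213) = 0.0787, running product = 0.0098
(1 - 0.5579) = 0.4421, running product = 0.0043
Product of (1-R_i) = 0.0043
R_sys = 1 - 0.0043 = 0.9957

0.9957


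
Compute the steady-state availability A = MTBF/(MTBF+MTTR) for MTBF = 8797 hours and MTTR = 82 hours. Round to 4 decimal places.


MTBF = 8797
MTTR = 82
MTBF + MTTR = 8879
A = 8797 / 8879
A = 0.9908

0.9908


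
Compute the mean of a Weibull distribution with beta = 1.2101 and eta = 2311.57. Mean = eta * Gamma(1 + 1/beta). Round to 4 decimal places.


beta = 1.2101, eta = 2311.57
1/beta = 0.8264
1 + 1/beta = 1.8264
Gamma(1.8264) = 0.9387
Mean = 2311.57 * 0.9387
Mean = 2169.7574

2169.7574


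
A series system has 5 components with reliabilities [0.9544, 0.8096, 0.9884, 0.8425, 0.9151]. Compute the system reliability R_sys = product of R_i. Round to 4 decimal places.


Components: [0.9544, 0.8096, 0.9884, 0.8425, 0.9151]
After component 1 (R=0.9544): product = 0.9544
After component 2 (R=0.8096): product = 0.7727
After component 3 (R=0.9884): product = 0.7637
After component 4 (R=0.8425): product = 0.6434
After component 5 (R=0.9151): product = 0.5888
R_sys = 0.5888

0.5888


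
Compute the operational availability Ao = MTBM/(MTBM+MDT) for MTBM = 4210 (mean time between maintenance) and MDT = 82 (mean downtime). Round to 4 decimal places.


MTBM = 4210
MDT = 82
MTBM + MDT = 4292
Ao = 4210 / 4292
Ao = 0.9809

0.9809


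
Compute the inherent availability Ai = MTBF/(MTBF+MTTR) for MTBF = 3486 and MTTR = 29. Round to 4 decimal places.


MTBF = 3486
MTTR = 29
MTBF + MTTR = 3515
Ai = 3486 / 3515
Ai = 0.9917

0.9917


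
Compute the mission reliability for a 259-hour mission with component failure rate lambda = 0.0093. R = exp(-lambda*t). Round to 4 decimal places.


lambda = 0.0093
mission_time = 259
lambda * t = 0.0093 * 259 = 2.4087
R = exp(-2.4087)
R = 0.0899

0.0899


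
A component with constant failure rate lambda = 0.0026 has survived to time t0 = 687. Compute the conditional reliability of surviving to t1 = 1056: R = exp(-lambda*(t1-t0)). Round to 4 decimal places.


lambda = 0.0026
t0 = 687, t1 = 1056
t1 - t0 = 369
lambda * (t1-t0) = 0.0026 * 369 = 0.9594
R = exp(-0.9594)
R = 0.3831

0.3831


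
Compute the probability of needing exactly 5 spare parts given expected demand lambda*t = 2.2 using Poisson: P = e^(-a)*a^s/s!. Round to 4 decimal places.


a = 2.2, s = 5
e^(-a) = e^(-2.2) = 0.1108
a^s = 2.2^5 = 51.5363
s! = 120
P = 0.1108 * 51.5363 / 120
P = 0.0476

0.0476


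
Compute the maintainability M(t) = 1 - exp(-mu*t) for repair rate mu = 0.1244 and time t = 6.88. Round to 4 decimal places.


mu = 0.1244, t = 6.88
mu * t = 0.1244 * 6.88 = 0.8559
exp(-0.8559) = 0.4249
M(t) = 1 - 0.4249
M(t) = 0.5751

0.5751


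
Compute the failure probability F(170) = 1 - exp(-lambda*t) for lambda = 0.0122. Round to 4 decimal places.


lambda = 0.0122, t = 170
lambda * t = 2.074
exp(-2.074) = 0.1257
F(t) = 1 - 0.1257
F(t) = 0.8743

0.8743


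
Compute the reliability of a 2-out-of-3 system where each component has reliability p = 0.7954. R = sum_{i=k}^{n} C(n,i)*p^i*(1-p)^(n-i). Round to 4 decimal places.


k = 2, n = 3, p = 0.7954
i=2: C(3,2)=3 * 0.7954^2 * 0.2046^1 = 0.3883
i=3: C(3,3)=1 * 0.7954^3 * 0.2046^0 = 0.5032
R = sum of terms = 0.8915

0.8915


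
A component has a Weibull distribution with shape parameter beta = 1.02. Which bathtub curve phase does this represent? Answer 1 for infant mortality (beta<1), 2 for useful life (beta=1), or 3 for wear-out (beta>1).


beta = 1.02
Compare beta to 1:
beta < 1 => infant mortality (phase 1)
beta = 1 => useful life (phase 2)
beta > 1 => wear-out (phase 3)
Since beta = 1.02, this is wear-out (increasing failure rate)
Phase = 3

3


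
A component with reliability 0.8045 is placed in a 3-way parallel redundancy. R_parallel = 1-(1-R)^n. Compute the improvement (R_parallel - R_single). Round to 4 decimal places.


R_single = 0.8045, n = 3
1 - R_single = 0.1955
(1 - R_single)^n = 0.1955^3 = 0.0075
R_parallel = 1 - 0.0075 = 0.9925
Improvement = 0.9925 - 0.8045
Improvement = 0.188

0.188


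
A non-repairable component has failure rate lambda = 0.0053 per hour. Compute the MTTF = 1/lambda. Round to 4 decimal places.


lambda = 0.0053
MTTF = 1 / 0.0053
MTTF = 188.6792

188.6792


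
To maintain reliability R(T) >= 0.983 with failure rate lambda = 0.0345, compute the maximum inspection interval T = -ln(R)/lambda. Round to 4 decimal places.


R_target = 0.983
lambda = 0.0345
-ln(0.983) = 0.0171
T = 0.0171 / 0.0345
T = 0.497

0.497


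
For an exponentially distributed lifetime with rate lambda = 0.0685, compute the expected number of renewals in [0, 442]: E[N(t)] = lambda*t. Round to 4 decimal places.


lambda = 0.0685
t = 442
E[N(t)] = lambda * t
E[N(t)] = 0.0685 * 442
E[N(t)] = 30.277

30.277


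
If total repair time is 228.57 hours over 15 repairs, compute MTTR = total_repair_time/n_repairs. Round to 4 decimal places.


total_repair_time = 228.57
n_repairs = 15
MTTR = 228.57 / 15
MTTR = 15.238

15.238


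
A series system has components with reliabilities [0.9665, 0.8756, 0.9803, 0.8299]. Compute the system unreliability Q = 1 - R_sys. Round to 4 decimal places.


Components: [0.9665, 0.8756, 0.9803, 0.8299]
After component 1: product = 0.9665
After component 2: product = 0.8463
After component 3: product = 0.8296
After component 4: product = 0.6885
R_sys = 0.6885
Q = 1 - 0.6885 = 0.3115

0.3115


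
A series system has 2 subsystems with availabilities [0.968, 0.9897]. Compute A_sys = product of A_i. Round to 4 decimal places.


Subsystems: [0.968, 0.9897]
After subsystem 1 (A=0.968): product = 0.968
After subsystem 2 (A=0.9897): product = 0.958
A_sys = 0.958

0.958


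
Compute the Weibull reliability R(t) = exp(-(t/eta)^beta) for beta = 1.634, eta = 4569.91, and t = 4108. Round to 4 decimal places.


beta = 1.634, eta = 4569.91, t = 4108
t/eta = 4108 / 4569.91 = 0.8989
(t/eta)^beta = 0.8989^1.634 = 0.8402
R(t) = exp(-0.8402)
R(t) = 0.4316

0.4316


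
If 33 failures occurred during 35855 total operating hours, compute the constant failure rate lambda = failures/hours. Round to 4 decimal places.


failures = 33
total_hours = 35855
lambda = 33 / 35855
lambda = 0.0009

0.0009


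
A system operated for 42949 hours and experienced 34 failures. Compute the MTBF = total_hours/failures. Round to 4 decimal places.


total_hours = 42949
failures = 34
MTBF = 42949 / 34
MTBF = 1263.2059

1263.2059


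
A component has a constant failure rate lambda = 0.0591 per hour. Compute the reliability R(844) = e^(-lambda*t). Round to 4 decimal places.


lambda = 0.0591
t = 844
lambda * t = 49.8804
R(t) = e^(-49.8804)
R(t) = 0.0

0.0


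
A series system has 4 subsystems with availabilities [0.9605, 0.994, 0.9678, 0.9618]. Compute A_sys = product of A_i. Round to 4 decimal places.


Subsystems: [0.9605, 0.994, 0.9678, 0.9618]
After subsystem 1 (A=0.9605): product = 0.9605
After subsystem 2 (A=0.994): product = 0.9547
After subsystem 3 (A=0.9678): product = 0.924
After subsystem 4 (A=0.9618): product = 0.8887
A_sys = 0.8887

0.8887


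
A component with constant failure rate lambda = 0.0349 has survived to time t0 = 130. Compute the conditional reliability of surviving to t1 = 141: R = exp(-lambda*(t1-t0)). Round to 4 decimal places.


lambda = 0.0349
t0 = 130, t1 = 141
t1 - t0 = 11
lambda * (t1-t0) = 0.0349 * 11 = 0.3839
R = exp(-0.3839)
R = 0.6812

0.6812


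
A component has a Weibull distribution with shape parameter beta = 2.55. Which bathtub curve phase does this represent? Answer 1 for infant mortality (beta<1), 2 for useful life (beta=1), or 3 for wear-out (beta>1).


beta = 2.55
Compare beta to 1:
beta < 1 => infant mortality (phase 1)
beta = 1 => useful life (phase 2)
beta > 1 => wear-out (phase 3)
Since beta = 2.55, this is wear-out (increasing failure rate)
Phase = 3

3


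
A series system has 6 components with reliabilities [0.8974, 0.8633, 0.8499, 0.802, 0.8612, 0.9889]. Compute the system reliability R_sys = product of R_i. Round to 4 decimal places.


Components: [0.8974, 0.8633, 0.8499, 0.802, 0.8612, 0.9889]
After component 1 (R=0.8974): product = 0.8974
After component 2 (R=0.8633): product = 0.7747
After component 3 (R=0.8499): product = 0.6584
After component 4 (R=0.802): product = 0.5281
After component 5 (R=0.8612): product = 0.4548
After component 6 (R=0.9889): product = 0.4497
R_sys = 0.4497

0.4497


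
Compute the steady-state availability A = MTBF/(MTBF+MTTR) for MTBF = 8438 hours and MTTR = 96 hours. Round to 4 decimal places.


MTBF = 8438
MTTR = 96
MTBF + MTTR = 8534
A = 8438 / 8534
A = 0.9888

0.9888


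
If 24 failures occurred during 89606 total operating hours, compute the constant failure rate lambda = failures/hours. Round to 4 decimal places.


failures = 24
total_hours = 89606
lambda = 24 / 89606
lambda = 0.0003

0.0003


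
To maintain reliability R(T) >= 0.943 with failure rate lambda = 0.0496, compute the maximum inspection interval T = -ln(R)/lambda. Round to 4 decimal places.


R_target = 0.943
lambda = 0.0496
-ln(0.943) = 0.0587
T = 0.0587 / 0.0496
T = 1.1832

1.1832


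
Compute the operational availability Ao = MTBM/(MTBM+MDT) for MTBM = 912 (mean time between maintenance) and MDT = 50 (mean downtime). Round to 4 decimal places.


MTBM = 912
MDT = 50
MTBM + MDT = 962
Ao = 912 / 962
Ao = 0.948

0.948


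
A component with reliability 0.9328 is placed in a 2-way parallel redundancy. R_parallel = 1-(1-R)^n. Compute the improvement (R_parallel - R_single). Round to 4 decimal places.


R_single = 0.9328, n = 2
1 - R_single = 0.0672
(1 - R_single)^n = 0.0672^2 = 0.0045
R_parallel = 1 - 0.0045 = 0.9955
Improvement = 0.9955 - 0.9328
Improvement = 0.0627

0.0627


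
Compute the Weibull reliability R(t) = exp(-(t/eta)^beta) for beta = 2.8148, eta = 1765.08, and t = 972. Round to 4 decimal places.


beta = 2.8148, eta = 1765.08, t = 972
t/eta = 972 / 1765.08 = 0.5507
(t/eta)^beta = 0.5507^2.8148 = 0.1865
R(t) = exp(-0.1865)
R(t) = 0.8299

0.8299


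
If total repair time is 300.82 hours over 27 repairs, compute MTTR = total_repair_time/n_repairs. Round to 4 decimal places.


total_repair_time = 300.82
n_repairs = 27
MTTR = 300.82 / 27
MTTR = 11.1415

11.1415


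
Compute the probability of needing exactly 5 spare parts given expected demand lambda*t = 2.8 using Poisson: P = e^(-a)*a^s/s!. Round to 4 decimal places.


a = 2.8, s = 5
e^(-a) = e^(-2.8) = 0.0608
a^s = 2.8^5 = 172.1037
s! = 120
P = 0.0608 * 172.1037 / 120
P = 0.0872

0.0872


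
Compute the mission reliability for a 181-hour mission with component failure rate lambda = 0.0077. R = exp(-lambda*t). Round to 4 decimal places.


lambda = 0.0077
mission_time = 181
lambda * t = 0.0077 * 181 = 1.3937
R = exp(-1.3937)
R = 0.2482

0.2482


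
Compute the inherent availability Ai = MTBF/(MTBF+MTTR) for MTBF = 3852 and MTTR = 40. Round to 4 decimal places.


MTBF = 3852
MTTR = 40
MTBF + MTTR = 3892
Ai = 3852 / 3892
Ai = 0.9897

0.9897


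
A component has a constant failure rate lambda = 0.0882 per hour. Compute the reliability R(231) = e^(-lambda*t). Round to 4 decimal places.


lambda = 0.0882
t = 231
lambda * t = 20.3742
R(t) = e^(-20.3742)
R(t) = 0.0

0.0


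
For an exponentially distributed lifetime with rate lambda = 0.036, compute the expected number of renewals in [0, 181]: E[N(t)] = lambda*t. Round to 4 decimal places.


lambda = 0.036
t = 181
E[N(t)] = lambda * t
E[N(t)] = 0.036 * 181
E[N(t)] = 6.516

6.516


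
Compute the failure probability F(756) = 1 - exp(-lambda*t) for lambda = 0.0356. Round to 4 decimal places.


lambda = 0.0356, t = 756
lambda * t = 26.9136
exp(-26.9136) = 0.0
F(t) = 1 - 0.0
F(t) = 1.0

1.0


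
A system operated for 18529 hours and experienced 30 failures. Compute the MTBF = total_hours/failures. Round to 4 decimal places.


total_hours = 18529
failures = 30
MTBF = 18529 / 30
MTBF = 617.6333

617.6333


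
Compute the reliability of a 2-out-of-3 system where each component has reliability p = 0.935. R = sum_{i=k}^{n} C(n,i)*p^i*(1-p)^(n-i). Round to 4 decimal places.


k = 2, n = 3, p = 0.935
i=2: C(3,2)=3 * 0.935^2 * 0.065^1 = 0.1705
i=3: C(3,3)=1 * 0.935^3 * 0.065^0 = 0.8174
R = sum of terms = 0.9879

0.9879


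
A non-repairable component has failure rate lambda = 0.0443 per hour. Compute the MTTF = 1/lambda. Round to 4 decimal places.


lambda = 0.0443
MTTF = 1 / 0.0443
MTTF = 22.5734

22.5734


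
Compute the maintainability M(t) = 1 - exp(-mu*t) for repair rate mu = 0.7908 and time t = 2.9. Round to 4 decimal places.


mu = 0.7908, t = 2.9
mu * t = 0.7908 * 2.9 = 2.2933
exp(-2.2933) = 0.1009
M(t) = 1 - 0.1009
M(t) = 0.8991

0.8991


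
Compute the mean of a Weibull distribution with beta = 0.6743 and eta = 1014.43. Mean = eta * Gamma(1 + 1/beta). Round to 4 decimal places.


beta = 0.6743, eta = 1014.43
1/beta = 1.483
1 + 1/beta = 2.483
Gamma(2.483) = 1.3137
Mean = 1014.43 * 1.3137
Mean = 1332.6116

1332.6116


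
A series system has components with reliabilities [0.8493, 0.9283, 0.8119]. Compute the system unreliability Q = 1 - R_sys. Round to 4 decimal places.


Components: [0.8493, 0.9283, 0.8119]
After component 1: product = 0.8493
After component 2: product = 0.7884
After component 3: product = 0.6401
R_sys = 0.6401
Q = 1 - 0.6401 = 0.3599

0.3599


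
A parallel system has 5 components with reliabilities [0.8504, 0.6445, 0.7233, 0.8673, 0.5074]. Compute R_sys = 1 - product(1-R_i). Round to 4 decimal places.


Components: [0.8504, 0.6445, 0.7233, 0.8673, 0.5074]
(1 - 0.8504) = 0.1496, running product = 0.1496
(1 - 0.6445) = 0.3555, running product = 0.0532
(1 - 0.7233) = 0.2767, running product = 0.0147
(1 - 0.8673) = 0.1327, running product = 0.002
(1 - 0.5074) = 0.4926, running product = 0.001
Product of (1-R_i) = 0.001
R_sys = 1 - 0.001 = 0.999

0.999


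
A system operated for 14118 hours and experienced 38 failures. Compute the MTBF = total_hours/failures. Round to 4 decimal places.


total_hours = 14118
failures = 38
MTBF = 14118 / 38
MTBF = 371.5263

371.5263


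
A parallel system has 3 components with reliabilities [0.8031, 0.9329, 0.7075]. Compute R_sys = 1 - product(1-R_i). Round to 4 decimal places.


Components: [0.8031, 0.9329, 0.7075]
(1 - 0.8031) = 0.1969, running product = 0.1969
(1 - 0.9329) = 0.0671, running product = 0.0132
(1 - 0.7075) = 0.2925, running product = 0.0039
Product of (1-R_i) = 0.0039
R_sys = 1 - 0.0039 = 0.9961

0.9961


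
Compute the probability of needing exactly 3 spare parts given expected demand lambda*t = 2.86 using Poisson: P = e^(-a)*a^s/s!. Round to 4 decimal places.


a = 2.86, s = 3
e^(-a) = e^(-2.86) = 0.0573
a^s = 2.86^3 = 23.3937
s! = 6
P = 0.0573 * 23.3937 / 6
P = 0.2233

0.2233


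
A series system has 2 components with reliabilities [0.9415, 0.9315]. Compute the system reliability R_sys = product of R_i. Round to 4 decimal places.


Components: [0.9415, 0.9315]
After component 1 (R=0.9415): product = 0.9415
After component 2 (R=0.9315): product = 0.877
R_sys = 0.877

0.877


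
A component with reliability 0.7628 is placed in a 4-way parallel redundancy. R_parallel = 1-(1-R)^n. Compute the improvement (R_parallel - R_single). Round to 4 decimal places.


R_single = 0.7628, n = 4
1 - R_single = 0.2372
(1 - R_single)^n = 0.2372^4 = 0.0032
R_parallel = 1 - 0.0032 = 0.9968
Improvement = 0.9968 - 0.7628
Improvement = 0.234

0.234


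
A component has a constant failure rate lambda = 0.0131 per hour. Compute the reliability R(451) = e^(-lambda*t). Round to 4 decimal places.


lambda = 0.0131
t = 451
lambda * t = 5.9081
R(t) = e^(-5.9081)
R(t) = 0.0027

0.0027


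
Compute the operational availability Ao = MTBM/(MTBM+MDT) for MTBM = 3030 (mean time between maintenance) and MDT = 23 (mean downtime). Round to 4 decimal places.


MTBM = 3030
MDT = 23
MTBM + MDT = 3053
Ao = 3030 / 3053
Ao = 0.9925

0.9925


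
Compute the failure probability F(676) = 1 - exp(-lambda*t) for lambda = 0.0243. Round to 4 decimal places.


lambda = 0.0243, t = 676
lambda * t = 16.4268
exp(-16.4268) = 0.0
F(t) = 1 - 0.0
F(t) = 1.0

1.0


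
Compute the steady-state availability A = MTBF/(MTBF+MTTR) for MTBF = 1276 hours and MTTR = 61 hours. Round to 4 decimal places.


MTBF = 1276
MTTR = 61
MTBF + MTTR = 1337
A = 1276 / 1337
A = 0.9544

0.9544


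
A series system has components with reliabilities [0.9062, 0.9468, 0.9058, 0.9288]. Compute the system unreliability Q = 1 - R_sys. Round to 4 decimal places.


Components: [0.9062, 0.9468, 0.9058, 0.9288]
After component 1: product = 0.9062
After component 2: product = 0.858
After component 3: product = 0.7772
After component 4: product = 0.7218
R_sys = 0.7218
Q = 1 - 0.7218 = 0.2782

0.2782


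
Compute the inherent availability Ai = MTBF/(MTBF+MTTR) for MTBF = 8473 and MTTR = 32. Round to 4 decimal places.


MTBF = 8473
MTTR = 32
MTBF + MTTR = 8505
Ai = 8473 / 8505
Ai = 0.9962

0.9962


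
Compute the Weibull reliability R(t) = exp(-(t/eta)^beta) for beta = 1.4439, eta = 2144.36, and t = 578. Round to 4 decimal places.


beta = 1.4439, eta = 2144.36, t = 578
t/eta = 578 / 2144.36 = 0.2695
(t/eta)^beta = 0.2695^1.4439 = 0.1506
R(t) = exp(-0.1506)
R(t) = 0.8602

0.8602


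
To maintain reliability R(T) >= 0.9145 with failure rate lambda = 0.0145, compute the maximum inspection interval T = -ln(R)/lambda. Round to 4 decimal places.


R_target = 0.9145
lambda = 0.0145
-ln(0.9145) = 0.0894
T = 0.0894 / 0.0145
T = 6.164

6.164


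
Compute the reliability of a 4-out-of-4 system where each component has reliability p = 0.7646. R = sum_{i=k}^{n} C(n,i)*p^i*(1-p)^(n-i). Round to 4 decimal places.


k = 4, n = 4, p = 0.7646
i=4: C(4,4)=1 * 0.7646^4 * 0.2354^0 = 0.3418
R = sum of terms = 0.3418

0.3418


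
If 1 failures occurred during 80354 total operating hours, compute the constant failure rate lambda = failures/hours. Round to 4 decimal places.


failures = 1
total_hours = 80354
lambda = 1 / 80354
lambda = 0.0

0.0


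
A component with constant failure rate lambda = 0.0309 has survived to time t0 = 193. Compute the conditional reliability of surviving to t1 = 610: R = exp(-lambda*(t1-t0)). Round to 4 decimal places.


lambda = 0.0309
t0 = 193, t1 = 610
t1 - t0 = 417
lambda * (t1-t0) = 0.0309 * 417 = 12.8853
R = exp(-12.8853)
R = 0.0

0.0


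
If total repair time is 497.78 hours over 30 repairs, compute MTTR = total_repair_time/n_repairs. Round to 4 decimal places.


total_repair_time = 497.78
n_repairs = 30
MTTR = 497.78 / 30
MTTR = 16.5927

16.5927


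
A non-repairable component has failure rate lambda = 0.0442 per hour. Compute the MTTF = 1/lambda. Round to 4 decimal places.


lambda = 0.0442
MTTF = 1 / 0.0442
MTTF = 22.6244

22.6244


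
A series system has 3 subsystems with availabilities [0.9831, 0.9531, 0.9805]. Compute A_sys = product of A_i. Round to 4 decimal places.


Subsystems: [0.9831, 0.9531, 0.9805]
After subsystem 1 (A=0.9831): product = 0.9831
After subsystem 2 (A=0.9531): product = 0.937
After subsystem 3 (A=0.9805): product = 0.9187
A_sys = 0.9187

0.9187


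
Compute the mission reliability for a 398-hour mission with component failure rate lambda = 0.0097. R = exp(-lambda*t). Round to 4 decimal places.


lambda = 0.0097
mission_time = 398
lambda * t = 0.0097 * 398 = 3.8606
R = exp(-3.8606)
R = 0.0211

0.0211


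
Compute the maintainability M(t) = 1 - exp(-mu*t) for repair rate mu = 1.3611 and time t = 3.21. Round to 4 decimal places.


mu = 1.3611, t = 3.21
mu * t = 1.3611 * 3.21 = 4.3691
exp(-4.3691) = 0.0127
M(t) = 1 - 0.0127
M(t) = 0.9873

0.9873


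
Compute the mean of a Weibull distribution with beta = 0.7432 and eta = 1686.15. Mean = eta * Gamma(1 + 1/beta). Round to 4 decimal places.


beta = 0.7432, eta = 1686.15
1/beta = 1.3455
1 + 1/beta = 2.3455
Gamma(2.3455) = 1.1997
Mean = 1686.15 * 1.1997
Mean = 2022.8688

2022.8688


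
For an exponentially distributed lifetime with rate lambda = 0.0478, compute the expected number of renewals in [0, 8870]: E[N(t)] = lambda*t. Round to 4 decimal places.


lambda = 0.0478
t = 8870
E[N(t)] = lambda * t
E[N(t)] = 0.0478 * 8870
E[N(t)] = 423.986

423.986


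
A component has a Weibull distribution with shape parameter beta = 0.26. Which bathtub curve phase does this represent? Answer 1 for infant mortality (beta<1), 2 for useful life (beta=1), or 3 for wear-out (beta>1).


beta = 0.26
Compare beta to 1:
beta < 1 => infant mortality (phase 1)
beta = 1 => useful life (phase 2)
beta > 1 => wear-out (phase 3)
Since beta = 0.26, this is infant mortality (decreasing failure rate)
Phase = 1

1


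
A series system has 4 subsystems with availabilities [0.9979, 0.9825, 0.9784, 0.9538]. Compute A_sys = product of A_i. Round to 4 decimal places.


Subsystems: [0.9979, 0.9825, 0.9784, 0.9538]
After subsystem 1 (A=0.9979): product = 0.9979
After subsystem 2 (A=0.9825): product = 0.9804
After subsystem 3 (A=0.9784): product = 0.9593
After subsystem 4 (A=0.9538): product = 0.9149
A_sys = 0.9149

0.9149


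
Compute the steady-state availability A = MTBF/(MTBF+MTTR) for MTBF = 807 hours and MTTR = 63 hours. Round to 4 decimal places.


MTBF = 807
MTTR = 63
MTBF + MTTR = 870
A = 807 / 870
A = 0.9276

0.9276


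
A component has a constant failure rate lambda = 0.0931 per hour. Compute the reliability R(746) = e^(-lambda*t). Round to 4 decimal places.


lambda = 0.0931
t = 746
lambda * t = 69.4526
R(t) = e^(-69.4526)
R(t) = 0.0

0.0


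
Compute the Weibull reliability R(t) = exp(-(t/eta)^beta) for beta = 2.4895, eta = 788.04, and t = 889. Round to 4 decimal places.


beta = 2.4895, eta = 788.04, t = 889
t/eta = 889 / 788.04 = 1.1281
(t/eta)^beta = 1.1281^2.4895 = 1.35
R(t) = exp(-1.35)
R(t) = 0.2592

0.2592


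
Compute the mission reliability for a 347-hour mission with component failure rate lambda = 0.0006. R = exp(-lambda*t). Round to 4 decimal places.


lambda = 0.0006
mission_time = 347
lambda * t = 0.0006 * 347 = 0.2082
R = exp(-0.2082)
R = 0.812

0.812


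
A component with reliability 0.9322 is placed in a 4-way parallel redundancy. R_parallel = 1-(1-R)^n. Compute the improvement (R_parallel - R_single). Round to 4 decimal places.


R_single = 0.9322, n = 4
1 - R_single = 0.0678
(1 - R_single)^n = 0.0678^4 = 0.0
R_parallel = 1 - 0.0 = 1.0
Improvement = 1.0 - 0.9322
Improvement = 0.0678

0.0678


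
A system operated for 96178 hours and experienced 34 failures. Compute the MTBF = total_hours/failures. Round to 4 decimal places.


total_hours = 96178
failures = 34
MTBF = 96178 / 34
MTBF = 2828.7647

2828.7647


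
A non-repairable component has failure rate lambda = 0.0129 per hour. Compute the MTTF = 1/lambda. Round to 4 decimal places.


lambda = 0.0129
MTTF = 1 / 0.0129
MTTF = 77.5194

77.5194


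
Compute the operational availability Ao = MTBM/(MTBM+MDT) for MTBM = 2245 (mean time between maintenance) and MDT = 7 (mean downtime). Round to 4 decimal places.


MTBM = 2245
MDT = 7
MTBM + MDT = 2252
Ao = 2245 / 2252
Ao = 0.9969

0.9969


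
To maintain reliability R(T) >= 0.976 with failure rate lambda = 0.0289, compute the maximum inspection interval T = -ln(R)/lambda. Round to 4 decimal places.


R_target = 0.976
lambda = 0.0289
-ln(0.976) = 0.0243
T = 0.0243 / 0.0289
T = 0.8406

0.8406


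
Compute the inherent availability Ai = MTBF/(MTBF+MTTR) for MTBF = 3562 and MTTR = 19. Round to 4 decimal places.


MTBF = 3562
MTTR = 19
MTBF + MTTR = 3581
Ai = 3562 / 3581
Ai = 0.9947

0.9947


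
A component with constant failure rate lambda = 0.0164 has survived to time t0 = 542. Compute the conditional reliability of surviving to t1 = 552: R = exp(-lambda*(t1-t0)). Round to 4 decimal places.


lambda = 0.0164
t0 = 542, t1 = 552
t1 - t0 = 10
lambda * (t1-t0) = 0.0164 * 10 = 0.164
R = exp(-0.164)
R = 0.8487

0.8487


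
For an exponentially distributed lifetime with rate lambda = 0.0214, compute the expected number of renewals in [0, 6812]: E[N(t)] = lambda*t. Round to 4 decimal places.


lambda = 0.0214
t = 6812
E[N(t)] = lambda * t
E[N(t)] = 0.0214 * 6812
E[N(t)] = 145.7768

145.7768


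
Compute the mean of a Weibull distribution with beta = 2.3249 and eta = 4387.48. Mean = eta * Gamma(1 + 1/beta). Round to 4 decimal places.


beta = 2.3249, eta = 4387.48
1/beta = 0.4301
1 + 1/beta = 1.4301
Gamma(1.4301) = 0.886
Mean = 4387.48 * 0.886
Mean = 3887.4511

3887.4511


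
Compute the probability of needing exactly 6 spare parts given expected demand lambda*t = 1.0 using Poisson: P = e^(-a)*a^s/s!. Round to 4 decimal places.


a = 1.0, s = 6
e^(-a) = e^(-1.0) = 0.3679
a^s = 1.0^6 = 1.0
s! = 720
P = 0.3679 * 1.0 / 720
P = 0.0005

0.0005


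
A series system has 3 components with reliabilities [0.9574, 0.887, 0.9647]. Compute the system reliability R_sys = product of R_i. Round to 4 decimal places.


Components: [0.9574, 0.887, 0.9647]
After component 1 (R=0.9574): product = 0.9574
After component 2 (R=0.887): product = 0.8492
After component 3 (R=0.9647): product = 0.8192
R_sys = 0.8192

0.8192


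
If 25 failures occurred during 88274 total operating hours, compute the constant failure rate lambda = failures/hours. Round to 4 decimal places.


failures = 25
total_hours = 88274
lambda = 25 / 88274
lambda = 0.0003

0.0003


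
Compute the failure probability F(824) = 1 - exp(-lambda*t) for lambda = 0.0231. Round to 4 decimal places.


lambda = 0.0231, t = 824
lambda * t = 19.0344
exp(-19.0344) = 0.0
F(t) = 1 - 0.0
F(t) = 1.0

1.0


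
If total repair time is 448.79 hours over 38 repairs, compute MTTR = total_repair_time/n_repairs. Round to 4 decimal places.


total_repair_time = 448.79
n_repairs = 38
MTTR = 448.79 / 38
MTTR = 11.8103

11.8103


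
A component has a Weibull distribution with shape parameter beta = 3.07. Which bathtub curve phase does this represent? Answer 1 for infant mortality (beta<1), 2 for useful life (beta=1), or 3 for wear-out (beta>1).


beta = 3.07
Compare beta to 1:
beta < 1 => infant mortality (phase 1)
beta = 1 => useful life (phase 2)
beta > 1 => wear-out (phase 3)
Since beta = 3.07, this is wear-out (increasing failure rate)
Phase = 3

3


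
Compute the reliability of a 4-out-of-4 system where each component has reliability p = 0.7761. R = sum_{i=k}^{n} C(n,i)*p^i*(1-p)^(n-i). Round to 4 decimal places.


k = 4, n = 4, p = 0.7761
i=4: C(4,4)=1 * 0.7761^4 * 0.2239^0 = 0.3628
R = sum of terms = 0.3628

0.3628


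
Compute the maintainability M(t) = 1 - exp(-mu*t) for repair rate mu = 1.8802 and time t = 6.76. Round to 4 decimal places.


mu = 1.8802, t = 6.76
mu * t = 1.8802 * 6.76 = 12.7102
exp(-12.7102) = 0.0
M(t) = 1 - 0.0
M(t) = 1.0

1.0


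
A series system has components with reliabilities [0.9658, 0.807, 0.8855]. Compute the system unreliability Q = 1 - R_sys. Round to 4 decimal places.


Components: [0.9658, 0.807, 0.8855]
After component 1: product = 0.9658
After component 2: product = 0.7794
After component 3: product = 0.6902
R_sys = 0.6902
Q = 1 - 0.6902 = 0.3098

0.3098


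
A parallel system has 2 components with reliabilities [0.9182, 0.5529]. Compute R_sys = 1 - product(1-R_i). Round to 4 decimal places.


Components: [0.9182, 0.5529]
(1 - 0.9182) = 0.0818, running product = 0.0818
(1 - 0.5529) = 0.4471, running product = 0.0366
Product of (1-R_i) = 0.0366
R_sys = 1 - 0.0366 = 0.9634

0.9634


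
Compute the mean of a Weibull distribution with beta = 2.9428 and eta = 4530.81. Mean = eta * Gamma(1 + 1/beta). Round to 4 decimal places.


beta = 2.9428, eta = 4530.81
1/beta = 0.3398
1 + 1/beta = 1.3398
Gamma(1.3398) = 0.8922
Mean = 4530.81 * 0.8922
Mean = 4042.5536

4042.5536


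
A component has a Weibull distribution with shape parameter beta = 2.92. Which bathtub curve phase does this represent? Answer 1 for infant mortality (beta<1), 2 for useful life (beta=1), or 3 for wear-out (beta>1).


beta = 2.92
Compare beta to 1:
beta < 1 => infant mortality (phase 1)
beta = 1 => useful life (phase 2)
beta > 1 => wear-out (phase 3)
Since beta = 2.92, this is wear-out (increasing failure rate)
Phase = 3

3


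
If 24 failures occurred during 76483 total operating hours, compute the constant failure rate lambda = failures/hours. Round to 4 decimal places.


failures = 24
total_hours = 76483
lambda = 24 / 76483
lambda = 0.0003

0.0003


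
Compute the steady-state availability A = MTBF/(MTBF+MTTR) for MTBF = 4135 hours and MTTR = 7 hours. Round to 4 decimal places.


MTBF = 4135
MTTR = 7
MTBF + MTTR = 4142
A = 4135 / 4142
A = 0.9983

0.9983


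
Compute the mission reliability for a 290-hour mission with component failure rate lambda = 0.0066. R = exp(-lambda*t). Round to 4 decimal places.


lambda = 0.0066
mission_time = 290
lambda * t = 0.0066 * 290 = 1.914
R = exp(-1.914)
R = 0.1475

0.1475


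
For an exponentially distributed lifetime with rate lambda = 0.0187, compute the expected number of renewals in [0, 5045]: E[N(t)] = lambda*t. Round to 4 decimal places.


lambda = 0.0187
t = 5045
E[N(t)] = lambda * t
E[N(t)] = 0.0187 * 5045
E[N(t)] = 94.3415

94.3415


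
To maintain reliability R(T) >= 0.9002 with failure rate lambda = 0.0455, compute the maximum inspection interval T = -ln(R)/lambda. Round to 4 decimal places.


R_target = 0.9002
lambda = 0.0455
-ln(0.9002) = 0.1051
T = 0.1051 / 0.0455
T = 2.3107

2.3107


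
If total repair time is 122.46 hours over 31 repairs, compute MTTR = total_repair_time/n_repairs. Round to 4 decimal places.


total_repair_time = 122.46
n_repairs = 31
MTTR = 122.46 / 31
MTTR = 3.9503

3.9503


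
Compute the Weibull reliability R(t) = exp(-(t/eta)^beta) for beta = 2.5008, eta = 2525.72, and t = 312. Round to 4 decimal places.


beta = 2.5008, eta = 2525.72, t = 312
t/eta = 312 / 2525.72 = 0.1235
(t/eta)^beta = 0.1235^2.5008 = 0.0054
R(t) = exp(-0.0054)
R(t) = 0.9947

0.9947


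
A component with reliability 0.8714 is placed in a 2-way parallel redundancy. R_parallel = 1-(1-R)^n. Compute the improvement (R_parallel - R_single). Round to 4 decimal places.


R_single = 0.8714, n = 2
1 - R_single = 0.1286
(1 - R_single)^n = 0.1286^2 = 0.0165
R_parallel = 1 - 0.0165 = 0.9835
Improvement = 0.9835 - 0.8714
Improvement = 0.1121

0.1121


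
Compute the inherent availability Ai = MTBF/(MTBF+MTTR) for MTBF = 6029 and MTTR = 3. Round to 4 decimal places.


MTBF = 6029
MTTR = 3
MTBF + MTTR = 6032
Ai = 6029 / 6032
Ai = 0.9995

0.9995


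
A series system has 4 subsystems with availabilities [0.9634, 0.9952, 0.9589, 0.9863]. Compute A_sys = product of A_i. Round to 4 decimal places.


Subsystems: [0.9634, 0.9952, 0.9589, 0.9863]
After subsystem 1 (A=0.9634): product = 0.9634
After subsystem 2 (A=0.9952): product = 0.9588
After subsystem 3 (A=0.9589): product = 0.9194
After subsystem 4 (A=0.9863): product = 0.9068
A_sys = 0.9068

0.9068


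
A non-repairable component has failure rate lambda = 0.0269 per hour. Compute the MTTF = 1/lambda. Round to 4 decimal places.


lambda = 0.0269
MTTF = 1 / 0.0269
MTTF = 37.1747

37.1747


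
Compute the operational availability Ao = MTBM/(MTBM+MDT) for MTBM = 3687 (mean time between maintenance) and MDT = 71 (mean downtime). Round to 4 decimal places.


MTBM = 3687
MDT = 71
MTBM + MDT = 3758
Ao = 3687 / 3758
Ao = 0.9811

0.9811


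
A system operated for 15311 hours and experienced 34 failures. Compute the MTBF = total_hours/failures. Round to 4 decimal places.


total_hours = 15311
failures = 34
MTBF = 15311 / 34
MTBF = 450.3235

450.3235


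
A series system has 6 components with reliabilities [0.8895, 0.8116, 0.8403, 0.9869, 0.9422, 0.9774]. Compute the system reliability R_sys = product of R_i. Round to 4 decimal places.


Components: [0.8895, 0.8116, 0.8403, 0.9869, 0.9422, 0.9774]
After component 1 (R=0.8895): product = 0.8895
After component 2 (R=0.8116): product = 0.7219
After component 3 (R=0.8403): product = 0.6066
After component 4 (R=0.9869): product = 0.5987
After component 5 (R=0.9422): product = 0.5641
After component 6 (R=0.9774): product = 0.5513
R_sys = 0.5513

0.5513


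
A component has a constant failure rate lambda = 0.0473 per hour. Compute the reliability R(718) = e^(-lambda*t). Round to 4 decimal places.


lambda = 0.0473
t = 718
lambda * t = 33.9614
R(t) = e^(-33.9614)
R(t) = 0.0

0.0


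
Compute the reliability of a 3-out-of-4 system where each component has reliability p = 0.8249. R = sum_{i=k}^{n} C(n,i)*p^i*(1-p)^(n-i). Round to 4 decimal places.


k = 3, n = 4, p = 0.8249
i=3: C(4,3)=4 * 0.8249^3 * 0.1751^1 = 0.3931
i=4: C(4,4)=1 * 0.8249^4 * 0.1751^0 = 0.463
R = sum of terms = 0.8562

0.8562


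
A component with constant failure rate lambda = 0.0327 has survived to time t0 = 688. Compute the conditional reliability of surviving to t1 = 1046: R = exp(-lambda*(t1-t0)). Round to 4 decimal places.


lambda = 0.0327
t0 = 688, t1 = 1046
t1 - t0 = 358
lambda * (t1-t0) = 0.0327 * 358 = 11.7066
R = exp(-11.7066)
R = 0.0

0.0


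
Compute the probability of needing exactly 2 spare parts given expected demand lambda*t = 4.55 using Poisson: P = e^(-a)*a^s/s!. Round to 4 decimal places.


a = 4.55, s = 2
e^(-a) = e^(-4.55) = 0.0106
a^s = 4.55^2 = 20.7025
s! = 2
P = 0.0106 * 20.7025 / 2
P = 0.1094

0.1094


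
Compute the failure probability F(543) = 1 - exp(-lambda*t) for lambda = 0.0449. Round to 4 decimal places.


lambda = 0.0449, t = 543
lambda * t = 24.3807
exp(-24.3807) = 0.0
F(t) = 1 - 0.0
F(t) = 1.0

1.0


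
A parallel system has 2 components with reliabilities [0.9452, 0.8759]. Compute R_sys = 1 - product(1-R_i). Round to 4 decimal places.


Components: [0.9452, 0.8759]
(1 - 0.9452) = 0.0548, running product = 0.0548
(1 - 0.8759) = 0.1241, running product = 0.0068
Product of (1-R_i) = 0.0068
R_sys = 1 - 0.0068 = 0.9932

0.9932


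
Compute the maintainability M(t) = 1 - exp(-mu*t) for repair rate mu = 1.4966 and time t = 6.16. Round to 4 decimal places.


mu = 1.4966, t = 6.16
mu * t = 1.4966 * 6.16 = 9.2191
exp(-9.2191) = 0.0001
M(t) = 1 - 0.0001
M(t) = 0.9999

0.9999


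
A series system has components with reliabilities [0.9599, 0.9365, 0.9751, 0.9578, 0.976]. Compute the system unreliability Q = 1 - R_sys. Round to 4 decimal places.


Components: [0.9599, 0.9365, 0.9751, 0.9578, 0.976]
After component 1: product = 0.9599
After component 2: product = 0.8989
After component 3: product = 0.8766
After component 4: product = 0.8396
After component 5: product = 0.8194
R_sys = 0.8194
Q = 1 - 0.8194 = 0.1806

0.1806


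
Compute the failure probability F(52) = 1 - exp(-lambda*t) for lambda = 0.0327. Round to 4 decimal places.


lambda = 0.0327, t = 52
lambda * t = 1.7004
exp(-1.7004) = 0.1826
F(t) = 1 - 0.1826
F(t) = 0.8174

0.8174


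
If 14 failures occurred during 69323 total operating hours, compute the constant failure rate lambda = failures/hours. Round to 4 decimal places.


failures = 14
total_hours = 69323
lambda = 14 / 69323
lambda = 0.0002

0.0002


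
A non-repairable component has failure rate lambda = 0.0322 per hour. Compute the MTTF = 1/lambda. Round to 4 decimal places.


lambda = 0.0322
MTTF = 1 / 0.0322
MTTF = 31.0559

31.0559


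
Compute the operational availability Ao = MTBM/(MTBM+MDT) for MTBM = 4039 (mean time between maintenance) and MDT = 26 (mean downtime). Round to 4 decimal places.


MTBM = 4039
MDT = 26
MTBM + MDT = 4065
Ao = 4039 / 4065
Ao = 0.9936

0.9936


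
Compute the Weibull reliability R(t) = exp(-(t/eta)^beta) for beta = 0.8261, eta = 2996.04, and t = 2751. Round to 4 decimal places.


beta = 0.8261, eta = 2996.04, t = 2751
t/eta = 2751 / 2996.04 = 0.9182
(t/eta)^beta = 0.9182^0.8261 = 0.9319
R(t) = exp(-0.9319)
R(t) = 0.3938

0.3938


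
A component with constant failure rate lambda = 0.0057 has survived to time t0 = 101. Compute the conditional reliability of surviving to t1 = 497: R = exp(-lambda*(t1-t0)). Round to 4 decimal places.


lambda = 0.0057
t0 = 101, t1 = 497
t1 - t0 = 396
lambda * (t1-t0) = 0.0057 * 396 = 2.2572
R = exp(-2.2572)
R = 0.1046

0.1046


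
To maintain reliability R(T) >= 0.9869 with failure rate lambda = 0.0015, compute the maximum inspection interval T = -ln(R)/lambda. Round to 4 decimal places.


R_target = 0.9869
lambda = 0.0015
-ln(0.9869) = 0.0132
T = 0.0132 / 0.0015
T = 8.791

8.791


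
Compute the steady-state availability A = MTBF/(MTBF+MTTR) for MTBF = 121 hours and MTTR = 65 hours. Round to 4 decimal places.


MTBF = 121
MTTR = 65
MTBF + MTTR = 186
A = 121 / 186
A = 0.6505

0.6505


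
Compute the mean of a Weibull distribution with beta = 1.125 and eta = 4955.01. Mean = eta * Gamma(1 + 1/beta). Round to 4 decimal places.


beta = 1.125, eta = 4955.01
1/beta = 0.8889
1 + 1/beta = 1.8889
Gamma(1.8889) = 0.958
Mean = 4955.01 * 0.958
Mean = 4746.9385

4746.9385


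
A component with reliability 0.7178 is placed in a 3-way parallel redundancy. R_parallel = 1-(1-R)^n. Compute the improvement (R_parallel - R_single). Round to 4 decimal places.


R_single = 0.7178, n = 3
1 - R_single = 0.2822
(1 - R_single)^n = 0.2822^3 = 0.0225
R_parallel = 1 - 0.0225 = 0.9775
Improvement = 0.9775 - 0.7178
Improvement = 0.2597

0.2597


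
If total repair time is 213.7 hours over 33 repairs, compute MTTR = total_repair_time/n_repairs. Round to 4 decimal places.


total_repair_time = 213.7
n_repairs = 33
MTTR = 213.7 / 33
MTTR = 6.4758

6.4758
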